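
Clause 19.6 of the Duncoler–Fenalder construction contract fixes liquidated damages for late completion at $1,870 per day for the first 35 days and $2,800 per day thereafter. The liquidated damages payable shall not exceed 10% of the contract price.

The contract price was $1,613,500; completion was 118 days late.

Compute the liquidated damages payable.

First 35 days: 35 × $1,870 = $65,450
Remaining days: (118 − 35) × $2,800 = $232,400
Accrued per-day damages: $65,450 + $232,400 = $297,850
Cap: 10% of $1,613,500 = $161,350
Cap at $161,350: $297,850 exceeds the cap → $161,350

Liquidated damages: $161,350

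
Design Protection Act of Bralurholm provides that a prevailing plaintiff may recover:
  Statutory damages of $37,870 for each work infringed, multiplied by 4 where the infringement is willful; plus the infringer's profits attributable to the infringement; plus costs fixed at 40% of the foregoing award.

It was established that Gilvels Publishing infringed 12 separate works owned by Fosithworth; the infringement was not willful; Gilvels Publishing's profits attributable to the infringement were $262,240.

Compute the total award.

Statutory damages: 12 × $37,870 = $454,440
Infringement not willful: no ×4 enhancement.
Combined award: $454,440 + $262,240 = $716,680
Costs: 40% of $716,680 = $286,672
Award plus costs: $716,680 + $286,672 = $1,003,352

$1,003,352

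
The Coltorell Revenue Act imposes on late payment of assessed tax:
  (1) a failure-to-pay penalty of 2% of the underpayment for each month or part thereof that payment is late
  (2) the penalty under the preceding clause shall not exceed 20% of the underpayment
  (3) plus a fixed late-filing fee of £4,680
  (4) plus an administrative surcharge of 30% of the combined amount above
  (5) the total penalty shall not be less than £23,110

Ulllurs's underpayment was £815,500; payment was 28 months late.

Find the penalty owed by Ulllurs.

Accrued rate: 2% × 28 = 56%, capped at 20% → 20%
Failure-to-pay penalty: 20% of £815,500 = £163,100
Penalty before surcharge: £163,100 + £4,680 = £167,780
Administrative surcharge: 30% of £167,780 = £50,334
Total penalty: £167,780 + £50,334 = £218,114
Minimum £23,110: £218,114 meets the minimum, no increase.

£218,114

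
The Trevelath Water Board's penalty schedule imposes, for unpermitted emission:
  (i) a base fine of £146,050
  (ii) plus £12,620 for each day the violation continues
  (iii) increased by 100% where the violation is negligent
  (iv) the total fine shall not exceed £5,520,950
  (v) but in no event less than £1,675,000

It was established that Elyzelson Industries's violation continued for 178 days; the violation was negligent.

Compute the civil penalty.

Per-day component: 178 × £12,620 = £2,246,360
Base plus per-day: £146,050 + £2,246,360 = £2,392,410
Enhancement: 100% of £2,392,410 = £2,392,410
Enhanced fine: £2,392,410 + £2,392,410 = £4,784,820
Cap at £5,520,950: £4,784,820 is within the cap, no reduction.
Minimum £1,675,000: £4,784,820 meets the minimum, no increase.

Civil penalty: £4,784,820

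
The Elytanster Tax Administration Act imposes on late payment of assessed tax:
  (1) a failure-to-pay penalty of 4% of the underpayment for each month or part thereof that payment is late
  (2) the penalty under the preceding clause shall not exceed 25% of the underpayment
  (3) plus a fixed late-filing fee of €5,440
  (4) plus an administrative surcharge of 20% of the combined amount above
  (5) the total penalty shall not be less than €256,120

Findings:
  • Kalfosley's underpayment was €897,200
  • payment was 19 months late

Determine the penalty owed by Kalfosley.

€275,688

Accrued rate: 4% × 19 = 76%, capped at 25% → 25%
Failure-to-pay penalty: 25% of €897,200 = €224,300
Penalty before surcharge: €224,300 + €5,440 = €229,740
Administrative surcharge: 20% of €229,740 = €45,948
Total penalty: €229,740 + €45,948 = €275,688
Minimum €256,120: €275,688 meets the minimum, no increase.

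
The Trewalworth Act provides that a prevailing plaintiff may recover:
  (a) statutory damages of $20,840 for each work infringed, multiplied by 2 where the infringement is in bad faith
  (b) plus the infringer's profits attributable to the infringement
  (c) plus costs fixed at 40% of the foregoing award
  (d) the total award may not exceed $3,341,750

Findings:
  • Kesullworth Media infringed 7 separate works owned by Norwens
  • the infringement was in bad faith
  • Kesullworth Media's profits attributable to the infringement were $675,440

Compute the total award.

$1,354,080

Statutory damages: 7 × $20,840 = $145,880
Doubled: 2 × $145,880 = $291,760
Combined award: $291,760 + $675,440 = $967,200
Costs: 40% of $967,200 = $386,880
Award plus costs: $967,200 + $386,880 = $1,354,080
Cap at $3,341,750: $1,354,080 is within the cap, no reduction.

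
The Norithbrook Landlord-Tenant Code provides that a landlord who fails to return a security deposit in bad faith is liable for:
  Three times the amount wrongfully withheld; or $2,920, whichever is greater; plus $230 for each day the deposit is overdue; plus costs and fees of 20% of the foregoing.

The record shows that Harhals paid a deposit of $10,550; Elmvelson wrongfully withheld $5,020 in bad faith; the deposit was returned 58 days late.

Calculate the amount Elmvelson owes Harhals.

Trebled: 3 × $5,020 = $15,060
Minimum $2,920: $15,060 meets the minimum, no increase.
Late-return penalty: 58 × $230 = $13,340
Damages plus late penalty: $15,060 + $13,340 = $28,400
Costs and fees: 20% of $28,400 = $5,680
Total recovery: $28,400 + $5,680 = $34,080

$34,080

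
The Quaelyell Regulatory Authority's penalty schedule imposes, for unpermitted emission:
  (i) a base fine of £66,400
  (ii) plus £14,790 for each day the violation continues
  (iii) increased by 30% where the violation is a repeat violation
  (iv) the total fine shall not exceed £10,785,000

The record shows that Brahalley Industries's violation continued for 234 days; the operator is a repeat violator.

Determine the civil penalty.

£4,585,438

Per-day component: 234 × £14,790 = £3,460,860
Base plus per-day: £66,400 + £3,460,860 = £3,527,260
Enhancement: 30% of £3,527,260 = £1,058,178
Enhanced fine: £3,527,260 + £1,058,178 = £4,585,438
Cap at £10,785,000: £4,585,438 is within the cap, no reduction.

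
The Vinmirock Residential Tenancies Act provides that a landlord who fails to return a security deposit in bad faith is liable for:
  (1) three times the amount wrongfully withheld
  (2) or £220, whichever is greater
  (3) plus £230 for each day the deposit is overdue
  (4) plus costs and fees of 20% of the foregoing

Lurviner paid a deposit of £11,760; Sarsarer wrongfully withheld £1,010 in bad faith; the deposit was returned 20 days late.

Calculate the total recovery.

£9,156

Trebled: 3 × £1,010 = £3,030
Minimum £220: £3,030 meets the minimum, no increase.
Late-return penalty: 20 × £230 = £4,600
Damages plus late penalty: £3,030 + £4,600 = £7,630
Costs and fees: 20% of £7,630 = £1,526
Total recovery: £7,630 + £1,526 = £9,156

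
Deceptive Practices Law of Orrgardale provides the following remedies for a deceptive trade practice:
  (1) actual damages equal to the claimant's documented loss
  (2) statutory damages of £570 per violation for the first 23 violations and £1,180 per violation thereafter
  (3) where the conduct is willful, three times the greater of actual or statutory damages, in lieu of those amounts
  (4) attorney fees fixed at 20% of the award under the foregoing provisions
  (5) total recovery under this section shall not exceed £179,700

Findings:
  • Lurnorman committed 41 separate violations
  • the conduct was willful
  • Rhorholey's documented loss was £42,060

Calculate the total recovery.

£151,416

First 23 violations: 23 × £570 = £13,110
Remaining violations: (41 − 23) × £1,180 = £21,240
Statutory damages: £13,110 + £21,240 = £34,350
Greater of actual damages (£42,060) or statutory damages (£34,350): £42,060
Trebled: 3 × £42,060 = £126,180
Attorney fees: 20% of £126,180 = £25,236
Total before cap: £126,180 + £25,236 = £151,416
Cap at £179,700: £151,416 is within the cap, no reduction.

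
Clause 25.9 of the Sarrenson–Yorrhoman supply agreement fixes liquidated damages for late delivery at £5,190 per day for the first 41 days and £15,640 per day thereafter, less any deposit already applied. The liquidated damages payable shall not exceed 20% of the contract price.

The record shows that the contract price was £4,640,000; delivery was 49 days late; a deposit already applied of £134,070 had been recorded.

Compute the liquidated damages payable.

£203,840

First 41 days: 41 × £5,190 = £212,790
Remaining days: (49 − 41) × £15,640 = £125,120
Accrued per-day damages: £212,790 + £125,120 = £337,910
Less deposit already applied: £337,910 − £134,070 = £203,840
Cap: 20% of £4,640,000 = £928,000
Cap at £928,000: £203,840 is within the cap, no reduction.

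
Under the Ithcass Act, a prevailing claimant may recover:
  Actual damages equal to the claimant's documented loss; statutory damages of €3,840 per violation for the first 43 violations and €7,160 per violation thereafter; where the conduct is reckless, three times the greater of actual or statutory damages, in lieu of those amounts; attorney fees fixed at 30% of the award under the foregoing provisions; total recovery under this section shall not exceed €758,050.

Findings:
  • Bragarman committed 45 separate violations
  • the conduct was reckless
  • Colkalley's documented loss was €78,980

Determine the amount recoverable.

First 43 violations: 43 × €3,840 = €165,120
Remaining violations: (45 − 43) × €7,160 = €14,320
Statutory damages: €165,120 + €14,320 = €179,440
Greater of actual damages (€78,980) or statutory damages (€179,440): €179,440
Trebled: 3 × €179,440 = €538,320
Attorney fees: 30% of €538,320 = €161,496
Total before cap: €538,320 + €161,496 = €699,816
Cap at €758,050: €699,816 is within the cap, no reduction.

Total recovery: €699,816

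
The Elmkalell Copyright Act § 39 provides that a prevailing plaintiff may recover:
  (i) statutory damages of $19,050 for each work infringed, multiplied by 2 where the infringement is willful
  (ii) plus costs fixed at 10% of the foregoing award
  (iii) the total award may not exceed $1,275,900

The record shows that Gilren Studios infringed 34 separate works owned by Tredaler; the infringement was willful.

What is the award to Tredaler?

Statutory damages: 34 × $19,050 = $647,700
Doubled: 2 × $647,700 = $1,295,400
Costs: 10% of $1,295,400 = $129,540
Award plus costs: $1,295,400 + $129,540 = $1,424,940
Cap at $1,275,900: $1,424,940 exceeds the cap → $1,275,900

$1,275,900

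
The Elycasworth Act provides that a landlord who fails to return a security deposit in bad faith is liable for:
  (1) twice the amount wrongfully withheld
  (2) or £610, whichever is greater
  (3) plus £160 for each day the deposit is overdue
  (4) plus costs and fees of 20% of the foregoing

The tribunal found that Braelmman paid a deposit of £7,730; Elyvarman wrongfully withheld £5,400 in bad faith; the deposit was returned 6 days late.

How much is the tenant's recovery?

£14,112

Doubled: 2 × £5,400 = £10,800
Minimum £610: £10,800 meets the minimum, no increase.
Late-return penalty: 6 × £160 = £960
Damages plus late penalty: £10,800 + £960 = £11,760
Costs and fees: 20% of £11,760 = £2,352
Total recovery: £11,760 + £2,352 = £14,112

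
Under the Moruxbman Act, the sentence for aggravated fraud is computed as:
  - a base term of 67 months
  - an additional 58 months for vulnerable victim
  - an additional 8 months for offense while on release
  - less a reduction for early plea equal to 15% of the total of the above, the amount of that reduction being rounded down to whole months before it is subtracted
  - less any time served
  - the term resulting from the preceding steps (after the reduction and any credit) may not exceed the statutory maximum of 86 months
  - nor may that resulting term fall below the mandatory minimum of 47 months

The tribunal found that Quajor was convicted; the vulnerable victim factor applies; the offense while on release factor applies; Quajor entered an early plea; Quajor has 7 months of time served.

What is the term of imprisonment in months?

Vulnerable victim enhancement: +58 months
Offense while on release enhancement: +8 months
Adjusted term: 67 months + 58 months + 8 months = 133 months
Early plea reduction: 15% of 133 months = 19 months (rounded down)
After reduction: 133 − 19 = 114 months
Less time served: 114 months − 7 months = 107 months
Cap at 86 months: 107 months exceeds the cap → 86 months
Minimum 47 months: 86 months meets the minimum, no increase.

86 months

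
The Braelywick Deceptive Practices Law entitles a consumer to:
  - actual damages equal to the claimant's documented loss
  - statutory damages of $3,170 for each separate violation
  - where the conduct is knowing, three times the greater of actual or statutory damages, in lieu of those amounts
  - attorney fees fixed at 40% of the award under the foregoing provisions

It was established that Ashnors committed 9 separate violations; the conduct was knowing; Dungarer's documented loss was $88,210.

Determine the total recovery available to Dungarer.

$370,482

Statutory damages: 9 × $3,170 = $28,530
Greater of actual damages ($88,210) or statutory damages ($28,530): $88,210
Trebled: 3 × $88,210 = $264,630
Attorney fees: 40% of $264,630 = $105,852
Total recovery: $264,630 + $105,852 = $370,482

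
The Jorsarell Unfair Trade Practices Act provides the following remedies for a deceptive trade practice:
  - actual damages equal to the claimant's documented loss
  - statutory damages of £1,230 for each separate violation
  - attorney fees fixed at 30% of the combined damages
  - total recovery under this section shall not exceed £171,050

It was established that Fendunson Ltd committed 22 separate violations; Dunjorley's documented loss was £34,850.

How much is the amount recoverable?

Statutory damages: 22 × £1,230 = £27,060
Combined damages: £34,850 + £27,060 = £61,910
Attorney fees: 30% of £61,910 = £18,573
Total before cap: £61,910 + £18,573 = £80,483
Cap at £171,050: £80,483 is within the cap, no reduction.

£80,483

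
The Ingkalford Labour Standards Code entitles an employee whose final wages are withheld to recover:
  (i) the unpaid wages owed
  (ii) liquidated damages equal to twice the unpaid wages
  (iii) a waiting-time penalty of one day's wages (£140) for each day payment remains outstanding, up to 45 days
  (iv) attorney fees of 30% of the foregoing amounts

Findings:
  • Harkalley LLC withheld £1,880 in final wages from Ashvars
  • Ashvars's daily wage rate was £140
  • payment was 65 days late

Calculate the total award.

Doubled: 2 × £1,880 = £3,760
Penalty days: min(65, 45) = 45
Waiting-time penalty: 45 × £140 = £6,300
Subtotal: £1,880 + £3,760 + £6,300 = £11,940
Attorney fees: 30% of £11,940 = £3,582
Total award: £11,940 + £3,582 = £15,522

£15,522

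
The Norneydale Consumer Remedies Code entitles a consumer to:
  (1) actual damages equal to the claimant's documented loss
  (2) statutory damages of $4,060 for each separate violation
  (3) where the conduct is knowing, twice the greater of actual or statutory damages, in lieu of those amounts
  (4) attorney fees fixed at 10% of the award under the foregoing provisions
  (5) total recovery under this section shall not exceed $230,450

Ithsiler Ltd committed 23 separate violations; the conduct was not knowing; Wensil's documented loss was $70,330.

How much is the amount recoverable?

$180,081

Statutory damages: 23 × $4,060 = $93,380
Conduct not knowing: the in-lieu enhancement does not apply.
Actual plus statutory damages: $70,330 + $93,380 = $163,710
Attorney fees: 10% of $163,710 = $16,371
Total before cap: $163,710 + $16,371 = $180,081
Cap at $230,450: $180,081 is within the cap, no reduction.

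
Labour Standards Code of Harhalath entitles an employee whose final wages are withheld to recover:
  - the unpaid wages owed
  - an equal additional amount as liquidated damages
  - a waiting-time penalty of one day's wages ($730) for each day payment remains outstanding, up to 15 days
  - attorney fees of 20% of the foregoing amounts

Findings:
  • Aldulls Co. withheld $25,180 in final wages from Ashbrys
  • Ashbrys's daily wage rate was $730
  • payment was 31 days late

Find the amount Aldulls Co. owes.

$73,572

Liquidated damages (equal amount): $25,180
Penalty days: min(31, 15) = 15
Waiting-time penalty: 15 × $730 = $10,950
Subtotal: $25,180 + $25,180 + $10,950 = $61,310
Attorney fees: 20% of $61,310 = $12,262
Total award: $61,310 + $12,262 = $73,572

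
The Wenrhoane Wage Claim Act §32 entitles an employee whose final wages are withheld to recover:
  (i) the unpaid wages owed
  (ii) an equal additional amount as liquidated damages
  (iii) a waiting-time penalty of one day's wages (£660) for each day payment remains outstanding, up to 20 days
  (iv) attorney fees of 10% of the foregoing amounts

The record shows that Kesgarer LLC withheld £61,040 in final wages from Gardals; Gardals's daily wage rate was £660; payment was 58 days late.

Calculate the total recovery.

£148,808

Liquidated damages (equal amount): £61,040
Penalty days: min(58, 20) = 20
Waiting-time penalty: 20 × £660 = £13,200
Subtotal: £61,040 + £61,040 + £13,200 = £135,280
Attorney fees: 10% of £135,280 = £13,528
Total award: £135,280 + £13,528 = £148,808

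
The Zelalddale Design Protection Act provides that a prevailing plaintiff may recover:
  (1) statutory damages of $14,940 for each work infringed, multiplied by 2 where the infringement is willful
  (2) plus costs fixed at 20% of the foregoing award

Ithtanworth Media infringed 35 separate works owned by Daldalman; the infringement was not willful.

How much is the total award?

Statutory damages: 35 × $14,940 = $522,900
Infringement not willful: no ×2 enhancement.
Costs: 20% of $522,900 = $104,580
Award plus costs: $522,900 + $104,580 = $627,480

Award: $627,480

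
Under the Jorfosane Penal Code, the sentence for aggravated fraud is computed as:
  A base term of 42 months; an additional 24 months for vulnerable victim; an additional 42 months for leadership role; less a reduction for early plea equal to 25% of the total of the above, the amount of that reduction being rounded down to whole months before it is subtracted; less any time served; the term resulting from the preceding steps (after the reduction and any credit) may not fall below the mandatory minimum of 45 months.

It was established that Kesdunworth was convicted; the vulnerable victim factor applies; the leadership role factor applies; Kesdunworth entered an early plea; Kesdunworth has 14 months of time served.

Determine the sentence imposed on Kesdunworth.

67 months

Vulnerable victim enhancement: +24 months
Leadership role enhancement: +42 months
Adjusted term: 42 months + 24 months + 42 months = 108 months
Early plea reduction: 25% of 108 months = 27 months (rounded down)
After reduction: 108 − 27 = 81 months
Less time served: 81 months − 14 months = 67 months
Minimum 45 months: 67 months meets the minimum, no increase.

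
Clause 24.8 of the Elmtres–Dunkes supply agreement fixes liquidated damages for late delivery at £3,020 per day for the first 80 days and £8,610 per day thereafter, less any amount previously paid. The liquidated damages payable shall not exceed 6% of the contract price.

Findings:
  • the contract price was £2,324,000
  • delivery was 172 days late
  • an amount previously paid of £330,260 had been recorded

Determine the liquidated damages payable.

First 80 days: 80 × £3,020 = £241,600
Remaining days: (172 − 80) × £8,610 = £792,120
Accrued per-day damages: £241,600 + £792,120 = £1,033,720
Less amount previously paid: £1,033,720 − £330,260 = £703,460
Cap: 6% of £2,324,000 = £139,440
Cap at £139,440: £703,460 exceeds the cap → £139,440

£139,440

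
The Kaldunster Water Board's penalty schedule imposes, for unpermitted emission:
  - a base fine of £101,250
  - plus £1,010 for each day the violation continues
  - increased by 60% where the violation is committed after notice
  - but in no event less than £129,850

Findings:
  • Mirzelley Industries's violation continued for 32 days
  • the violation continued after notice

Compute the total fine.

£213,712

Per-day component: 32 × £1,010 = £32,320
Base plus per-day: £101,250 + £32,320 = £133,570
Enhancement: 60% of £133,570 = £80,142
Enhanced fine: £133,570 + £80,142 = £213,712
Minimum £129,850: £213,712 meets the minimum, no increase.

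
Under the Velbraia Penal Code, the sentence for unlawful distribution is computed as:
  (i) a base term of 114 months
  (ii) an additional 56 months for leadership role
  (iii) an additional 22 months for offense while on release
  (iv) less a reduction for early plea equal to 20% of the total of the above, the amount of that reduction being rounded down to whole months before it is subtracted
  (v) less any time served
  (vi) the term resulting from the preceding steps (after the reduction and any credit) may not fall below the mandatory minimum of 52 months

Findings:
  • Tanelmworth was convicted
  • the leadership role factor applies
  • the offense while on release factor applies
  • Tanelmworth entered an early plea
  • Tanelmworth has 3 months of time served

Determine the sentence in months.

Leadership role enhancement: +56 months
Offense while on release enhancement: +22 months
Adjusted term: 114 months + 56 months + 22 months = 192 months
Early plea reduction: 20% of 192 months = 38 months (rounded down)
After reduction: 192 − 38 = 154 months
Less time served: 154 months − 3 months = 151 months
Minimum 52 months: 151 months meets the minimum, no increase.

151 months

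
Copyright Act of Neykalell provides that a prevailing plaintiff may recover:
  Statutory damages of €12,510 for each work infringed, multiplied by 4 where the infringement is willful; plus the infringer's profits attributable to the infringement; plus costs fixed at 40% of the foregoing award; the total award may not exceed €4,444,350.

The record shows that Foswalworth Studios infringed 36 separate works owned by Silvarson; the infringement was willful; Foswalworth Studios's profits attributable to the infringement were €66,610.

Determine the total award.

Statutory damages: 36 × €12,510 = €450,360
Multiplied by 4: 4 × €450,360 = €1,801,440
Combined award: €1,801,440 + €66,610 = €1,868,050
Costs: 40% of €1,868,050 = €747,220
Award plus costs: €1,868,050 + €747,220 = €2,615,270
Cap at €4,444,350: €2,615,270 is within the cap, no reduction.

Award: €2,615,270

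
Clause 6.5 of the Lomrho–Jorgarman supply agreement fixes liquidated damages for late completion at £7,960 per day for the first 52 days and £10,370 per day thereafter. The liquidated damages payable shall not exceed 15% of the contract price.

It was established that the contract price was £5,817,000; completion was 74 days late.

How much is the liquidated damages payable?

£642,060

First 52 days: 52 × £7,960 = £413,920
Remaining days: (74 − 52) × £10,370 = £228,140
Accrued per-day damages: £413,920 + £228,140 = £642,060
Cap: 15% of £5,817,000 = £872,550
Cap at £872,550: £642,060 is within the cap, no reduction.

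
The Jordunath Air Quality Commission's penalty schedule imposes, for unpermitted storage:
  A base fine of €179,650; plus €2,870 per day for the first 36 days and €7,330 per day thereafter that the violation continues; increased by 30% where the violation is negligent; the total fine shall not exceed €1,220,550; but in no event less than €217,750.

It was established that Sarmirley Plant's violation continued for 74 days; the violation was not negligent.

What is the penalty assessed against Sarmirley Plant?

€561,510

First 36 days: 36 × €2,870 = €103,320
Remaining days: (74 − 36) × €7,330 = €278,540
Per-day component: €103,320 + €278,540 = €381,860
Base plus per-day: €179,650 + €381,860 = €561,510
The violation was not negligent: no 30% increase.
Cap at €1,220,550: €561,510 is within the cap, no reduction.
Minimum €217,750: €561,510 meets the minimum, no increase.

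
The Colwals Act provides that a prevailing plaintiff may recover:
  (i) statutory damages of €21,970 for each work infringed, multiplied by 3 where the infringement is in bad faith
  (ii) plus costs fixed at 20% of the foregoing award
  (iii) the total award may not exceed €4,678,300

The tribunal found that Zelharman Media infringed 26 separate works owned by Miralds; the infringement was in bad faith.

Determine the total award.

Statutory damages: 26 × €21,970 = €571,220
Trebled: 3 × €571,220 = €1,713,660
Costs: 20% of €1,713,660 = €342,732
Award plus costs: €1,713,660 + €342,732 = €2,056,392
Cap at €4,678,300: €2,056,392 is within the cap, no reduction.

Award: €2,056,392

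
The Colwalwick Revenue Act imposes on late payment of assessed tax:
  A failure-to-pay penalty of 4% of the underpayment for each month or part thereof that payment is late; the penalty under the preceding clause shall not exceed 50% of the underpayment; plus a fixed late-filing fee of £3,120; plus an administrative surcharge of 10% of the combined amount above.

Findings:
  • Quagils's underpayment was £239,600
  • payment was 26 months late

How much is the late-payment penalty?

Accrued rate: 4% × 26 = 104%, capped at 50% → 50%
Failure-to-pay penalty: 50% of £239,600 = £119,800
Penalty before surcharge: £119,800 + £3,120 = £122,920
Administrative surcharge: 10% of £122,920 = £12,292
Total penalty: £122,920 + £12,292 = £135,212

£135,212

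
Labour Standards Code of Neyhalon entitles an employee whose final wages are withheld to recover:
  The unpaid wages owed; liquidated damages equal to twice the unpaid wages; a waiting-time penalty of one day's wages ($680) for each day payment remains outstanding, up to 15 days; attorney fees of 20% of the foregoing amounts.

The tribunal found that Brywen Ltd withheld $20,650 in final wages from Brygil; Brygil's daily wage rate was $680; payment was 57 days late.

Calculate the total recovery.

Total award: $86,580

Doubled: 2 × $20,650 = $41,300
Penalty days: min(57, 15) = 15
Waiting-time penalty: 15 × $680 = $10,200
Subtotal: $20,650 + $41,300 + $10,200 = $72,150
Attorney fees: 20% of $72,150 = $14,430
Total award: $72,150 + $14,430 = $86,580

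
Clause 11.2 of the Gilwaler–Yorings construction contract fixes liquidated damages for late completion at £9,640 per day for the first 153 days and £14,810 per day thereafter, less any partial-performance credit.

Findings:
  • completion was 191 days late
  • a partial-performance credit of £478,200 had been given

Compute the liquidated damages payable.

£1,559,500

First 153 days: 153 × £9,640 = £1,474,920
Remaining days: (191 − 153) × £14,810 = £562,780
Accrued per-day damages: £1,474,920 + £562,780 = £2,037,700
Less partial-performance credit: £2,037,700 − £478,200 = £1,559,500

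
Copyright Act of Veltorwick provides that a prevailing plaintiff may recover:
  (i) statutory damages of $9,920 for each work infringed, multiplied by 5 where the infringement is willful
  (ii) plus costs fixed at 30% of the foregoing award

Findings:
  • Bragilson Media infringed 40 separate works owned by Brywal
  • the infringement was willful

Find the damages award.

Statutory damages: 40 × $9,920 = $396,800
Multiplied by 5: 5 × $396,800 = $1,984,000
Costs: 30% of $1,984,000 = $595,200
Award plus costs: $1,984,000 + $595,200 = $2,579,200

$2,579,200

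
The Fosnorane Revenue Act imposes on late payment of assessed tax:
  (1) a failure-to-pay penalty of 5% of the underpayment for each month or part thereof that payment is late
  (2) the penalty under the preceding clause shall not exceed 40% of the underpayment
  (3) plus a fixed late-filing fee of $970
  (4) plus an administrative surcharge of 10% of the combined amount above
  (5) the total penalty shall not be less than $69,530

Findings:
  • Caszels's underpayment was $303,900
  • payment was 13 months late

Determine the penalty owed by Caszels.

Penalty: $134,783

Accrued rate: 5% × 13 = 65%, capped at 40% → 40%
Failure-to-pay penalty: 40% of $303,900 = $121,560
Penalty before surcharge: $121,560 + $970 = $122,530
Administrative surcharge: 10% of $122,530 = $12,253
Total penalty: $122,530 + $12,253 = $134,783
Minimum $69,530: $134,783 meets the minimum, no increase.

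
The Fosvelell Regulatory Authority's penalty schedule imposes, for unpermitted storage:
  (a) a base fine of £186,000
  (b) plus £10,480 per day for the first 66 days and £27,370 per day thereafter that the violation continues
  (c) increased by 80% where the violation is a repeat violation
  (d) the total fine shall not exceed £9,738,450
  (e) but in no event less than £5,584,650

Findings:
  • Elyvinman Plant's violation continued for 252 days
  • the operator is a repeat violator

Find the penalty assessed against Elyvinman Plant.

£9,738,450

First 66 days: 66 × £10,480 = £691,680
Remaining days: (252 − 66) × £27,370 = £5,090,820
Per-day component: £691,680 + £5,090,820 = £5,782,500
Base plus per-day: £186,000 + £5,782,500 = £5,968,500
Enhancement: 80% of £5,968,500 = £4,774,800
Enhanced fine: £5,968,500 + £4,774,800 = £10,743,300
Cap at £9,738,450: £10,743,300 exceeds the cap → £9,738,450
Minimum £5,584,650: £9,738,450 meets the minimum, no increase.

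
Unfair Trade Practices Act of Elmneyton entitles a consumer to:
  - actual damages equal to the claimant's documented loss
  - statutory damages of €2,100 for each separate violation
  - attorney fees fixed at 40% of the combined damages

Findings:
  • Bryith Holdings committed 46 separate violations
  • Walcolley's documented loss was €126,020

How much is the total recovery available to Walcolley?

€311,668

Statutory damages: 46 × €2,100 = €96,600
Combined damages: €126,020 + €96,600 = €222,620
Attorney fees: 40% of €222,620 = €89,048
Total recovery: €222,620 + €89,048 = €311,668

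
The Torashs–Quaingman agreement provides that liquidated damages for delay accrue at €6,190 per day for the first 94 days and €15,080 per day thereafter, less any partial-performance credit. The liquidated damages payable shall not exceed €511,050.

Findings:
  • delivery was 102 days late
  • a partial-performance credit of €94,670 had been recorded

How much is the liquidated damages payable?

€511,050

First 94 days: 94 × €6,190 = €581,860
Remaining days: (102 − 94) × €15,080 = €120,640
Accrued per-day damages: €581,860 + €120,640 = €702,500
Less partial-performance credit: €702,500 − €94,670 = €607,830
Cap at €511,050: €607,830 exceeds the cap → €511,050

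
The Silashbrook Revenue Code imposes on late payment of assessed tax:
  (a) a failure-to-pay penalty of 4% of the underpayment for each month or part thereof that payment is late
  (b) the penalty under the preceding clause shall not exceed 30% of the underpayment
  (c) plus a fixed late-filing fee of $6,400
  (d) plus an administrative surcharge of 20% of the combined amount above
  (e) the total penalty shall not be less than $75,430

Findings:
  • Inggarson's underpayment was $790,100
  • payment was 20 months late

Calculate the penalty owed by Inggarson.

Accrued rate: 4% × 20 = 80%, capped at 30% → 30%
Failure-to-pay penalty: 30% of $790,100 = $237,030
Penalty before surcharge: $237,030 + $6,400 = $243,430
Administrative surcharge: 20% of $243,430 = $48,686
Total penalty: $243,430 + $48,686 = $292,116
Minimum $75,430: $292,116 meets the minimum, no increase.

$292,116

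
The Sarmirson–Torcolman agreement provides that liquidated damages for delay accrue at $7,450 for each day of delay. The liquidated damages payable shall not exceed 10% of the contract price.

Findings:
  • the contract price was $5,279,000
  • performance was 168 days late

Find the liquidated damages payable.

Per-day damages: 168 × $7,450 = $1,251,600
Cap: 10% of $5,279,000 = $527,900
Cap at $527,900: $1,251,600 exceeds the cap → $527,900

$527,900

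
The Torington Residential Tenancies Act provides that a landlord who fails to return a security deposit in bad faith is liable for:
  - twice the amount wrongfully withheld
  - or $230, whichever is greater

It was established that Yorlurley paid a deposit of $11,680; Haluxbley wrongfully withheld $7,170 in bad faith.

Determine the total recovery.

$14,340

Doubled: 2 × $7,170 = $14,340
Minimum $230: $14,340 meets the minimum, no increase.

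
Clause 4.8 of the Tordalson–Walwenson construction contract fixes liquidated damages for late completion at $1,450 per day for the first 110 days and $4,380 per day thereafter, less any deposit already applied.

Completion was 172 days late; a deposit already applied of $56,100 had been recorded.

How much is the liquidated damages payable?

$374,960

First 110 days: 110 × $1,450 = $159,500
Remaining days: (172 − 110) × $4,380 = $271,560
Accrued per-day damages: $159,500 + $271,560 = $431,060
Less deposit already applied: $431,060 − $56,100 = $374,960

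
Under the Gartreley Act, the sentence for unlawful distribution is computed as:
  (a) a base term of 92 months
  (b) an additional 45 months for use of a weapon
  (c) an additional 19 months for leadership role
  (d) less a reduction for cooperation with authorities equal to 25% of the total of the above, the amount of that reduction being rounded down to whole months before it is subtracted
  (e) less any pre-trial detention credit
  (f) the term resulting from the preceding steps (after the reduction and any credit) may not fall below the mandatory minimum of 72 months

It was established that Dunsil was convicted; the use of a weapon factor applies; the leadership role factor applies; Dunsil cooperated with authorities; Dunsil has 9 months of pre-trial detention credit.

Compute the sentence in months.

Use of a weapon enhancement: +45 months
Leadership role enhancement: +19 months
Adjusted term: 92 months + 45 months + 19 months = 156 months
Cooperation with authorities reduction: 25% of 156 months = 39 months (rounded down)
After reduction: 156 − 39 = 117 months
Less pre-trial detention credit: 117 months − 9 months = 108 months
Minimum 72 months: 108 months meets the minimum, no increase.

108 months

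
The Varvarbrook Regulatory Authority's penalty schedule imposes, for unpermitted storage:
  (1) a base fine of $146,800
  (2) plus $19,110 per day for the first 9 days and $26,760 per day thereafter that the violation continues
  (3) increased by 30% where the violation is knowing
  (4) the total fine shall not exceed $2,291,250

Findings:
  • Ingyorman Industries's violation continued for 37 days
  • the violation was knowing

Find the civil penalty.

Civil penalty: $1,388,491

First 9 days: 9 × $19,110 = $171,990
Remaining days: (37 − 9) × $26,760 = $749,280
Per-day component: $171,990 + $749,280 = $921,270
Base plus per-day: $146,800 + $921,270 = $1,068,070
Enhancement: 30% of $1,068,070 = $320,421
Enhanced fine: $1,068,070 + $320,421 = $1,388,491
Cap at $2,291,250: $1,388,491 is within the cap, no reduction.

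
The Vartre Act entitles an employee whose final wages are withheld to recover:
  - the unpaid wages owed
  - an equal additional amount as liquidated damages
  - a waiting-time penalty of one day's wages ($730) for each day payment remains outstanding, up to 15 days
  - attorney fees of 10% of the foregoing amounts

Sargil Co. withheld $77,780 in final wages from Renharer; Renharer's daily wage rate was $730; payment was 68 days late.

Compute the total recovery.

$183,161

Liquidated damages (equal amount): $77,780
Penalty days: min(68, 15) = 15
Waiting-time penalty: 15 × $730 = $10,950
Subtotal: $77,780 + $77,780 + $10,950 = $166,510
Attorney fees: 10% of $166,510 = $16,651
Total award: $166,510 + $16,651 = $183,161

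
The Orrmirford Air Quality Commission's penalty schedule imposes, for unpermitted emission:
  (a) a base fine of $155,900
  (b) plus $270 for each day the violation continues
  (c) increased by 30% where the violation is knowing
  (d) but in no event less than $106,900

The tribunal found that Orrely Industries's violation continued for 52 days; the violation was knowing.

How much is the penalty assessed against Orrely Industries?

Per-day component: 52 × $270 = $14,040
Base plus per-day: $155,900 + $14,040 = $169,940
Enhancement: 30% of $169,940 = $50,982
Enhanced fine: $169,940 + $50,982 = $220,922
Minimum $106,900: $220,922 meets the minimum, no increase.

$220,922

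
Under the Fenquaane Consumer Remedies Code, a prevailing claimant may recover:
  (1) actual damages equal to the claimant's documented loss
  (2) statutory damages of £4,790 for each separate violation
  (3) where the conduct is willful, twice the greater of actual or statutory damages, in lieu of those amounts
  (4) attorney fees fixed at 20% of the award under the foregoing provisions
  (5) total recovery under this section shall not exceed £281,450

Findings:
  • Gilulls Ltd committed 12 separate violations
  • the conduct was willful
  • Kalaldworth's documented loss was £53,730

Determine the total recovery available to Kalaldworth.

£137,952

Statutory damages: 12 × £4,790 = £57,480
Greater of actual damages (£53,730) or statutory damages (£57,480): £57,480
Doubled: 2 × £57,480 = £114,960
Attorney fees: 20% of £114,960 = £22,992
Total before cap: £114,960 + £22,992 = £137,952
Cap at £281,450: £137,952 is within the cap, no reduction.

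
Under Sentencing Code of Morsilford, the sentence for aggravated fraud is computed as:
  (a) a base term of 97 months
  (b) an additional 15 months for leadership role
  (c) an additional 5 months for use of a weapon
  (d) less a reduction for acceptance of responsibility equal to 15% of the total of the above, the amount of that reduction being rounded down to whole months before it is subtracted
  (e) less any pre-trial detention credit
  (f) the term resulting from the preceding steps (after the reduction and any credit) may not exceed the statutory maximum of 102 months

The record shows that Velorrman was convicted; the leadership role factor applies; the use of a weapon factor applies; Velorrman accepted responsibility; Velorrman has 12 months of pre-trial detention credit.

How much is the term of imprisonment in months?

Leadership role enhancement: +15 months
Use of a weapon enhancement: +5 months
Adjusted term: 97 months + 15 months + 5 months = 117 months
Acceptance of responsibility reduction: 15% of 117 months = 17 months (rounded down)
After reduction: 117 − 17 = 100 months
Less pre-trial detention credit: 100 months − 12 months = 88 months
Cap at 102 months: 88 months is within the cap, no reduction.

88 months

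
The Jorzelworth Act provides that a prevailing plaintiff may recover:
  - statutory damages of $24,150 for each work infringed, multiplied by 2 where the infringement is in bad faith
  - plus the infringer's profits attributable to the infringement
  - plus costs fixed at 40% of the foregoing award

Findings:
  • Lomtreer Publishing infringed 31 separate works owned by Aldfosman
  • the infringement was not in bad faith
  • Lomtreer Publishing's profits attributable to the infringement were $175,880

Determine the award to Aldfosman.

Statutory damages: 31 × $24,150 = $748,650
Infringement not in bad faith: no ×2 enhancement.
Combined award: $748,650 + $175,880 = $924,530
Costs: 40% of $924,530 = $369,812
Award plus costs: $924,530 + $369,812 = $1,294,342

Award: $1,294,342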